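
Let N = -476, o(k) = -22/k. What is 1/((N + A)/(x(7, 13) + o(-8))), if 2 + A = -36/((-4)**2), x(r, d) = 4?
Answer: -27/1921 ≈ -0.014055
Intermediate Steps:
A = -17/4 (A = -2 - 36/((-4)**2) = -2 - 36/16 = -2 - 36*1/16 = -2 - 9/4 = -17/4 ≈ -4.2500)
1/((N + A)/(x(7, 13) + o(-8))) = 1/((-476 - 17/4)/(4 - 22/(-8))) = 1/(-1921/(4*(4 - 22*(-1/8)))) = 1/(-1921/(4*(4 + 11/4))) = 1/(-1921/(4*27/4)) = 1/(-1921/4*4/27) = 1/(-1921/27) = -27/1921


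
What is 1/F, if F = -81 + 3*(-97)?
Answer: -1/372 ≈ -0.0026882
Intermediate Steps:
F = -372 (F = -81 - 291 = -372)
1/F = 1/(-372) = -1/372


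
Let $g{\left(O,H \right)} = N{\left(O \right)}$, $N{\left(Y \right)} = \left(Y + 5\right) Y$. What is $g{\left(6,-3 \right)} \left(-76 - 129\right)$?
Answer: $-13530$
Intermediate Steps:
$N{\left(Y \right)} = Y \left(5 + Y\right)$ ($N{\left(Y \right)} = \left(5 + Y\right) Y = Y \left(5 + Y\right)$)
$g{\left(O,H \right)} = O \left(5 + O\right)$
$g{\left(6,-3 \right)} \left(-76 - 129\right) = 6 \left(5 + 6\right) \left(-76 - 129\right) = 6 \cdot 11 \left(-205\right) = 66 \left(-205\right) = -13530$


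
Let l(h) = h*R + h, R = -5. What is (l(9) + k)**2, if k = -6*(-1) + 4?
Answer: 676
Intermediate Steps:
k = 10 (k = 6 + 4 = 10)
l(h) = -4*h (l(h) = h*(-5) + h = -5*h + h = -4*h)
(l(9) + k)**2 = (-4*9 + 10)**2 = (-36 + 10)**2 = (-26)**2 = 676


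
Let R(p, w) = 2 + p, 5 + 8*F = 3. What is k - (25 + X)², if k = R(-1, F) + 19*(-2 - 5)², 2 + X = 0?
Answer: 403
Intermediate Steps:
X = -2 (X = -2 + 0 = -2)
F = -¼ (F = -5/8 + (⅛)*3 = -5/8 + 3/8 = -¼ ≈ -0.25000)
k = 932 (k = (2 - 1) + 19*(-2 - 5)² = 1 + 19*(-7)² = 1 + 19*49 = 1 + 931 = 932)
k - (25 + X)² = 932 - (25 - 2)² = 932 - 1*23² = 932 - 1*529 = 932 - 529 = 403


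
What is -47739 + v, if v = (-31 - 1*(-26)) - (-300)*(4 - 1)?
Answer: -46844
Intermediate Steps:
v = 895 (v = (-31 + 26) - (-300)*3 = -5 - 60*(-15) = -5 + 900 = 895)
-47739 + v = -47739 + 895 = -46844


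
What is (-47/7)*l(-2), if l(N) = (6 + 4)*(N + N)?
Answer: 1880/7 ≈ 268.57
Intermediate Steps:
l(N) = 20*N (l(N) = 10*(2*N) = 20*N)
(-47/7)*l(-2) = (-47/7)*(20*(-2)) = -47*⅐*(-40) = -47/7*(-40) = 1880/7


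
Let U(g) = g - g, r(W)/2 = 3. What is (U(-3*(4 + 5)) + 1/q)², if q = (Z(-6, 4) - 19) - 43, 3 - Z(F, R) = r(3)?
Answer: 1/4225 ≈ 0.00023669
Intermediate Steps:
r(W) = 6 (r(W) = 2*3 = 6)
Z(F, R) = -3 (Z(F, R) = 3 - 1*6 = 3 - 6 = -3)
U(g) = 0
q = -65 (q = (-3 - 19) - 43 = -22 - 43 = -65)
(U(-3*(4 + 5)) + 1/q)² = (0 + 1/(-65))² = (0 - 1/65)² = (-1/65)² = 1/4225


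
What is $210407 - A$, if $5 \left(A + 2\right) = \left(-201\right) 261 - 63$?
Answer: $\frac{1104569}{5} \approx 2.2091 \cdot 10^{5}$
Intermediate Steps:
$A = - \frac{52534}{5}$ ($A = -2 + \frac{\left(-201\right) 261 - 63}{5} = -2 + \frac{-52461 - 63}{5} = -2 + \frac{1}{5} \left(-52524\right) = -2 - \frac{52524}{5} = - \frac{52534}{5} \approx -10507.0$)
$210407 - A = 210407 - - \frac{52534}{5} = 210407 + \frac{52534}{5} = \frac{1104569}{5}$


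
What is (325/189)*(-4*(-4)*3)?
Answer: 5200/63 ≈ 82.540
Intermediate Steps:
(325/189)*(-4*(-4)*3) = (325*(1/189))*(16*3) = (325/189)*48 = 5200/63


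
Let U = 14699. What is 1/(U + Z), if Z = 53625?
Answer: 1/68324 ≈ 1.4636e-5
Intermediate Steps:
1/(U + Z) = 1/(14699 + 53625) = 1/68324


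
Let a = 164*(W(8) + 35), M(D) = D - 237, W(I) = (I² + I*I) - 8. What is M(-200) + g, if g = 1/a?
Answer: -11108539/25420 ≈ -437.00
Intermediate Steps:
W(I) = -8 + 2*I² (W(I) = (I² + I²) - 8 = 2*I² - 8 = -8 + 2*I²)
M(D) = -237 + D
a = 25420 (a = 164*((-8 + 2*8²) + 35) = 164*((-8 + 2*64) + 35) = 164*((-8 + 128) + 35) = 164*(120 + 35) = 164*155 = 25420)
g = 1/25420 ≈ 3.9339e-5
M(-200) + g = (-237 - 200) + 1/25420 = -437 + 1/25420 = -11108539/25420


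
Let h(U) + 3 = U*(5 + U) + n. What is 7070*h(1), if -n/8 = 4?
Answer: -205030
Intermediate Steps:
n = -32 (n = -8*4 = -32)
h(U) = -35 + U*(5 + U) (h(U) = -3 + (U*(5 + U) - 32) = -3 + (-32 + U*(5 + U)) = -35 + U*(5 + U))
7070*h(1) = 7070*(-35 + 1² + 5*1) = 7070*(-35 + 1 + 5) = 7070*(-29) = -205030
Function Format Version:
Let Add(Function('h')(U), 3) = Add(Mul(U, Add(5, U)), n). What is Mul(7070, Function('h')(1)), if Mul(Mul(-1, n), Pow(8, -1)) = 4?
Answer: -205030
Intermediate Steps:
n = -32 (n = Mul(-8, 4) = -32)
Function('h')(U) = Add(-35, Mul(U, Add(5, U))) (Function('h')(U) = Add(-3, Add(Mul(U, Add(5, U)), -32)) = Add(-3, Add(-32, Mul(U, Add(5, U)))) = Add(-35, Mul(U, Add(5, U))))
Mul(7070, Function('h')(1)) = Mul(7070, Add(-35, Pow(1, 2), Mul(5, 1))) = Mul(7070, Add(-35, 1, 5)) = Mul(7070, -29) = -205030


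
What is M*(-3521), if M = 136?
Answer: -478856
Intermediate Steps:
M*(-3521) = 136*(-3521) = -478856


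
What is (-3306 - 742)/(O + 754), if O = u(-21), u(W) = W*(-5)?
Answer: -4048/859 ≈ -4.7125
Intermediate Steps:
u(W) = -5*W
O = 105 (O = -5*(-21) = 105)
(-3306 - 742)/(O + 754) = (-3306 - 742)/(105 + 754) = -4048/859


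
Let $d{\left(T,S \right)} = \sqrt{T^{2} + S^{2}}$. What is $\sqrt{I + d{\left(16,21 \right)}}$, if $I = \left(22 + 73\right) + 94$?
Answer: $\sqrt{189 + \sqrt{697}} \approx 14.677$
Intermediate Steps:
$I = 189$ ($I = 95 + 94 = 189$)
$d{\left(T,S \right)} = \sqrt{S^{2} + T^{2}}$
$\sqrt{I + d{\left(16,21 \right)}} = \sqrt{189 + \sqrt{21^{2} + 16^{2}}} = \sqrt{189 + \sqrt{441 + 256}} = \sqrt{189 + \sqrt{697}}$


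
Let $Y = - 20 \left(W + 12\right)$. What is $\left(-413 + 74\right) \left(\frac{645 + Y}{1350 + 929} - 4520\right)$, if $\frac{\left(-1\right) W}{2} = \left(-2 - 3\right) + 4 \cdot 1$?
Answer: $\frac{3491942385}{2279} \approx 1.5322 \cdot 10^{6}$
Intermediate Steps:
$W = 2$ ($W = - 2 \left(\left(-2 - 3\right) + 4 \cdot 1\right) = - 2 \left(-5 + 4\right) = \left(-2\right) \left(-1\right) = 2$)
$Y = -280$ ($Y = - 20 \left(2 + 12\right) = \left(-20\right) 14 = -280$)
$\left(-413 + 74\right) \left(\frac{645 + Y}{1350 + 929} - 4520\right) = \left(-413 + 74\right) \left(\frac{645 - 280}{1350 + 929} - 4520\right) = - 339 \left(\frac{365}{2279} - 4520\right) = \left(-339\right) \left(- \frac{10300715}{2279}\right) = \frac{3491942385}{2279}$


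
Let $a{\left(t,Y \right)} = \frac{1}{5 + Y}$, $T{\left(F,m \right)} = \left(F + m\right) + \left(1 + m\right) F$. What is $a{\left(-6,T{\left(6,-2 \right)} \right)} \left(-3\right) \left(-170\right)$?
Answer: $170$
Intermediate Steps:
$T{\left(F,m \right)} = F + m + F \left(1 + m\right)$ ($T{\left(F,m \right)} = \left(F + m\right) + F \left(1 + m\right) = F + m + F \left(1 + m\right)$)
$a{\left(-6,T{\left(6,-2 \right)} \right)} \left(-3\right) \left(-170\right) = \frac{1}{5 + \left(-2 + 2 \cdot 6 + 6 \left(-2\right)\right)} \left(-3\right) \left(-170\right) = \frac{1}{5 - 2} \left(-3\right) \left(-170\right) = \frac{1}{3} \left(-3\right) \left(-170\right) = \left(-1\right) \left(-170\right) = 170$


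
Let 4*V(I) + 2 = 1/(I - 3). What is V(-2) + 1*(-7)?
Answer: -151/20 ≈ -7.5500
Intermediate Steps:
V(I) = -½ + 1/(4*(-3 + I)) (V(I) = -½ + 1/(4*(I - 3)) = -½ + 1/(4*(-3 + I)))
V(-2) + 1*(-7) = (7 - 2*(-2))/(4*(-3 - 2)) + 1*(-7) = (¼)*(7 + 4)/(-5) - 7 = (¼)*(-⅕)*11 - 7 = -11/20 - 7 = -151/20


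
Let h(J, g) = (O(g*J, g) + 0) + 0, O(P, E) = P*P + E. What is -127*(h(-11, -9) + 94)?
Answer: -1255522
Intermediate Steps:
O(P, E) = E + P² (O(P, E) = P² + E = E + P²)
h(J, g) = g + J²*g² (h(J, g) = ((g + (g*J)²) + 0) + 0 = ((g + (J*g)²) + 0) + 0 = ((g + J²*g²) + 0) + 0 = (g + J²*g²) + 0 = g + J²*g²)
-127*(h(-11, -9) + 94) = -127*(-9*(1 - 9*(-11)²) + 94) = -127*(-9*(1 - 9*121) + 94) = -127*(-9*(1 - 1089) + 94) = -127*(-9*(-1088) + 94) = -127*(9792 + 94) = -127*9886 = -1255522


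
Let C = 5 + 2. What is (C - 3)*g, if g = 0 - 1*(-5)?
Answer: 20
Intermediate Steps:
C = 7
g = 5 (g = 0 + 5 = 5)
(C - 3)*g = (7 - 3)*5 = 4*5 = 20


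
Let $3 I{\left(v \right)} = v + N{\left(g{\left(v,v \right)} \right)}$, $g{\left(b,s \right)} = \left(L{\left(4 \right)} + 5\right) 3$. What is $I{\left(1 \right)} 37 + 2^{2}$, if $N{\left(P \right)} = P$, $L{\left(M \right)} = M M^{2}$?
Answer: $\frac{7708}{3} \approx 2569.3$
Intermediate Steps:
$L{\left(M \right)} = M^{3}$
$g{\left(b,s \right)} = 207$ ($g{\left(b,s \right)} = \left(4^{3} + 5\right) 3 = \left(64 + 5\right) 3 = 69 \cdot 3 = 207$)
$I{\left(v \right)} = 69 + \frac{v}{3}$ ($I{\left(v \right)} = \frac{v + 207}{3} = \frac{207 + v}{3} = 69 + \frac{v}{3}$)
$I{\left(1 \right)} 37 + 2^{2} = \left(69 + \frac{1}{3} \cdot 1\right) 37 + 2^{2} = \left(69 + \frac{1}{3}\right) 37 + 4 = \frac{208}{3} \cdot 37 + 4 = \frac{7696}{3} + 4 = \frac{7708}{3}$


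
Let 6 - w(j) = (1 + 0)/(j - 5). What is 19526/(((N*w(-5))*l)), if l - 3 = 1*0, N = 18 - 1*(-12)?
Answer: 19526/549 ≈ 35.566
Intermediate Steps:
N = 30 (N = 18 + 12 = 30)
l = 3 (l = 3 + 1*0 = 3 + 0 = 3)
w(j) = 6 - 1/(-5 + j) (w(j) = 6 - (1 + 0)/(j - 5) = 6 - 1/(-5 + j))
19526/(((N*w(-5))*l)) = 19526/(((30*((-31 + 6*(-5))/(-5 - 5)))*3)) = 19526/(((30*((-31 - 30)/(-10)))*3)) = 19526/(((30*(-⅒*(-61)))*3)) = 19526/(((30*(61/10))*3)) = 19526/((183*3)) = 19526/549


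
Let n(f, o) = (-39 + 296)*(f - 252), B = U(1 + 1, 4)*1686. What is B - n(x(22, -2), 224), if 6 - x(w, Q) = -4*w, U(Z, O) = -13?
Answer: 18688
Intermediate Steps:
x(w, Q) = 6 + 4*w (x(w, Q) = 6 - (-4)*w = 6 + 4*w)
B = -21918 (B = -13*1686 = -21918)
n(f, o) = -64764 + 257*f (n(f, o) = 257*(-252 + f) = -64764 + 257*f)
B - n(x(22, -2), 224) = -21918 - (-64764 + 257*(6 + 4*22)) = -21918 - (-64764 + 257*(6 + 88)) = -21918 - (-64764 + 257*94) = -21918 - (-64764 + 24158) = -21918 - 1*(-40606) = -21918 + 40606 = 18688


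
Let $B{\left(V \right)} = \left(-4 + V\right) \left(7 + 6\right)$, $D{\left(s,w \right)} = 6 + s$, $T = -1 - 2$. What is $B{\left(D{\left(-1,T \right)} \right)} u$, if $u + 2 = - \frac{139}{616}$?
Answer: $- \frac{17823}{616} \approx -28.933$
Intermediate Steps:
$T = -3$
$B{\left(V \right)} = -52 + 13 V$ ($B{\left(V \right)} = \left(-4 + V\right) 13 = -52 + 13 V$)
$u = - \frac{1371}{616}$ ($u = -2 - \frac{139}{616} = - \frac{1371}{616} \approx -2.2257$)
$B{\left(D{\left(-1,T \right)} \right)} u = \left(-52 + 13 \left(6 - 1\right)\right) \left(- \frac{1371}{616}\right) = \left(-52 + 13 \cdot 5\right) \left(- \frac{1371}{616}\right) = \left(-52 + 65\right) \left(- \frac{1371}{616}\right) = 13 \left(- \frac{1371}{616}\right) = - \frac{17823}{616}$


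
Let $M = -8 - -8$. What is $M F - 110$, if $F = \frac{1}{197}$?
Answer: $-110$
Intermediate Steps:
$M = 0$ ($M = -8 + 8 = 0$)
$F = \frac{1}{197} \approx 0.0050761$
$M F - 110 = 0 \cdot \frac{1}{197} - 110 = 0 - 110 = -110$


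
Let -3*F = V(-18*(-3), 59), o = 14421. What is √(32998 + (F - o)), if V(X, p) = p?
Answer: 2*√41754/3 ≈ 136.23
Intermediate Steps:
F = -59/3 (F = -⅓*59 = -59/3 ≈ -19.667)
√(32998 + (F - o)) = √(32998 + (-59/3 - 1*14421)) = √(32998 + (-59/3 - 14421)) = √(32998 - 43322/3) = √(55672/3) = 2*√41754/3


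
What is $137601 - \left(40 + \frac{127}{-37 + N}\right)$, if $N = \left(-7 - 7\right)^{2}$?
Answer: $\frac{21872072}{159} \approx 1.3756 \cdot 10^{5}$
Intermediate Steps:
$N = 196$ ($N = \left(-14\right)^{2} = 196$)
$137601 - \left(40 + \frac{127}{-37 + N}\right) = 137601 - \left(40 + \frac{127}{-37 + 196}\right) = 137601 - \left(40 + \frac{127}{159}\right) = 137601 - \frac{6487}{159} = \frac{21872072}{159}$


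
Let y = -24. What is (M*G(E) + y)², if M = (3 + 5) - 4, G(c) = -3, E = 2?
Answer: 1296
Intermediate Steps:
M = 4 (M = 8 - 4 = 4)
(M*G(E) + y)² = (4*(-3) - 24)² = (-12 - 24)² = (-36)² = 1296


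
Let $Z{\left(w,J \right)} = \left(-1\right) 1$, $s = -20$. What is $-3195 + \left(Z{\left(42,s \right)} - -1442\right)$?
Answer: $-1754$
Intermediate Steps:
$Z{\left(w,J \right)} = -1$
$-3195 + \left(Z{\left(42,s \right)} - -1442\right) = -3195 - -1441 = -3195 + \left(-1 + 1442\right) = -3195 + 1441 = -1754$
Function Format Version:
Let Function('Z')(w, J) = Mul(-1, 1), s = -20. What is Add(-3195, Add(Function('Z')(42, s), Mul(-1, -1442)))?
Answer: -1754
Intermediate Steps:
Function('Z')(w, J) = -1
Add(-3195, Add(Function('Z')(42, s), Mul(-1, -1442))) = Add(-3195, Add(-1, Mul(-1, -1442))) = Add(-3195, Add(-1, 1442)) = Add(-3195, 1441) = -1754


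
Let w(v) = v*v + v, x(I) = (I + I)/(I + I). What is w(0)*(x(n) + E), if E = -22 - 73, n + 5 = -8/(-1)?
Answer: 0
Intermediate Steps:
n = 3 (n = -5 - 8/(-1) = -5 - 8*(-1) = -5 + 8 = 3)
x(I) = 1 (x(I) = (2*I)/((2*I)) = (2*I)*(1/(2*I)) = 1)
E = -95
w(v) = v + v² (w(v) = v² + v = v + v²)
w(0)*(x(n) + E) = (0*(1 + 0))*(1 - 95) = (0*1)*(-94) = 0*(-94) = 0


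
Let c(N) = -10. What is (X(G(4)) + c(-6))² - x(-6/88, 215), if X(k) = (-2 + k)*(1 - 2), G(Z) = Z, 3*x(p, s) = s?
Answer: 217/3 ≈ 72.333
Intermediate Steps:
x(p, s) = s/3
X(k) = 2 - k (X(k) = (-2 + k)*(-1) = 2 - k)
(X(G(4)) + c(-6))² - x(-6/88, 215) = ((2 - 1*4) - 10)² - 215/3 = ((2 - 4) - 10)² - 1*215/3 = (-2 - 10)² - 215/3 = (-12)² - 215/3 = 144 - 215/3 = 217/3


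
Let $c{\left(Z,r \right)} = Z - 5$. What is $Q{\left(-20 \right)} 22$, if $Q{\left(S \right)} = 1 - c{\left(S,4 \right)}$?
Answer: $572$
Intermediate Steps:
$c{\left(Z,r \right)} = -5 + Z$ ($c{\left(Z,r \right)} = Z - 5 = -5 + Z$)
$Q{\left(S \right)} = 6 - S$ ($Q{\left(S \right)} = 1 - \left(-5 + S\right) = 6 - S$)
$Q{\left(-20 \right)} 22 = \left(6 - -20\right) 22 = \left(6 + 20\right) 22 = 26 \cdot 22 = 572$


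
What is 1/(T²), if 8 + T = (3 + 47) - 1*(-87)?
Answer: 1/16641 ≈ 6.0093e-5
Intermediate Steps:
T = 129 (T = -8 + ((3 + 47) - 1*(-87)) = -8 + (50 + 87) = -8 + 137 = 129)
1/(T²) = 1/(129²) = 1/16641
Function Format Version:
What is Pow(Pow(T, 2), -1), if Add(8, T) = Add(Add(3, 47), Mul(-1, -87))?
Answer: Rational(1, 16641) ≈ 6.0093e-5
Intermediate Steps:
T = 129 (T = Add(-8, Add(Add(3, 47), Mul(-1, -87))) = Add(-8, Add(50, 87)) = Add(-8, 137) = 129)
Pow(Pow(T, 2), -1) = Pow(Pow(129, 2), -1) = Pow(16641, -1) = Rational(1, 16641)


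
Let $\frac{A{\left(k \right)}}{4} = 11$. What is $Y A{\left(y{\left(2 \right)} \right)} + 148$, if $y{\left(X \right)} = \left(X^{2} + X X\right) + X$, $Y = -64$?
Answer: $-2668$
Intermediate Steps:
$y{\left(X \right)} = X + 2 X^{2}$ ($y{\left(X \right)} = \left(X^{2} + X^{2}\right) + X = 2 X^{2} + X = X + 2 X^{2}$)
$A{\left(k \right)} = 44$ ($A{\left(k \right)} = 4 \cdot 11 = 44$)
$Y A{\left(y{\left(2 \right)} \right)} + 148 = \left(-64\right) 44 + 148 = -2816 + 148 = -2668$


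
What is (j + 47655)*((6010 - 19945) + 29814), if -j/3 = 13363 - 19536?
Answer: 1050776946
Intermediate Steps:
j = 18519 (j = -3*(13363 - 19536) = -3*(-6173) = 18519)
(j + 47655)*((6010 - 19945) + 29814) = (18519 + 47655)*((6010 - 19945) + 29814) = 66174*(-13935 + 29814) = 66174*15879 = 1050776946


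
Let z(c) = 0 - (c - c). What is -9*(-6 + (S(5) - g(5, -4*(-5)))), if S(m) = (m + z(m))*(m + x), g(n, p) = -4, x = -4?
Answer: -27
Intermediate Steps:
z(c) = 0 (z(c) = 0 - 1*0 = 0 + 0 = 0)
S(m) = m*(-4 + m) (S(m) = (m + 0)*(m - 4) = m*(-4 + m))
-9*(-6 + (S(5) - g(5, -4*(-5)))) = -9*(-6 + (5*(-4 + 5) - 1*(-4))) = -9*(-6 + (5*1 + 4)) = -9*(-6 + (5 + 4)) = -9*(-6 + 9) = -9*3 = -27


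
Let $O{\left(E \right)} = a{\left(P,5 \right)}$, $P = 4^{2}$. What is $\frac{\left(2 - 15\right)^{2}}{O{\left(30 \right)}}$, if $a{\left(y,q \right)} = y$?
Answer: $\frac{169}{16} \approx 10.563$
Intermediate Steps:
$P = 16$
$O{\left(E \right)} = 16$
$\frac{\left(2 - 15\right)^{2}}{O{\left(30 \right)}} = \frac{\left(2 - 15\right)^{2}}{16} = \left(-13\right)^{2} \cdot \frac{1}{16} = 169 \cdot \frac{1}{16} = \frac{169}{16}$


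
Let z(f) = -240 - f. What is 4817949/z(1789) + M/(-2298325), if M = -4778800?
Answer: -442540658009/186532057 ≈ -2372.5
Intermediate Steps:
4817949/z(1789) + M/(-2298325) = 4817949/(-240 - 1*1789) - 4778800/(-2298325) = 4817949/(-240 - 1789) - 4778800*(-1/2298325) = 4817949/(-2029) + 191152/91933 = 4817949*(-1/2029) + 191152/91933 = -4817949/2029 + 191152/91933 = -442540658009/186532057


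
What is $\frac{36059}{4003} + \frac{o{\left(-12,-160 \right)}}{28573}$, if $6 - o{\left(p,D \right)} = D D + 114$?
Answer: $\frac{927404683}{114377719} \approx 8.1083$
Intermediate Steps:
$o{\left(p,D \right)} = -108 - D^{2}$ ($o{\left(p,D \right)} = 6 - \left(D D + 114\right) = 6 - \left(D^{2} + 114\right) = 6 - \left(114 + D^{2}\right) = -108 - D^{2}$)
$\frac{36059}{4003} + \frac{o{\left(-12,-160 \right)}}{28573} = \frac{36059}{4003} + \frac{-108 - \left(-160\right)^{2}}{28573} = 36059 \cdot \frac{1}{4003} + \left(-108 - 25600\right) \frac{1}{28573} = \frac{36059}{4003} + \left(-108 - 25600\right) \frac{1}{28573} = \frac{36059}{4003} - \frac{25708}{28573} = \frac{927404683}{114377719}$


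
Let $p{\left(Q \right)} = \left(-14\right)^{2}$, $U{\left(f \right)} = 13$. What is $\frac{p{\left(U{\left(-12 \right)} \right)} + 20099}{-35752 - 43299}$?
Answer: $- \frac{20295}{79051} \approx -0.25673$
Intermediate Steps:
$p{\left(Q \right)} = 196$
$\frac{p{\left(U{\left(-12 \right)} \right)} + 20099}{-35752 - 43299} = \frac{196 + 20099}{-35752 - 43299} = \frac{20295}{-79051} = 20295 \left(- \frac{1}{79051}\right) = - \frac{20295}{79051}$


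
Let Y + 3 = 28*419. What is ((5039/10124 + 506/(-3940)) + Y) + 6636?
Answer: 183142033829/9972140 ≈ 18365.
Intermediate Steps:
Y = 11729 (Y = -3 + 28*419 = -3 + 11732 = 11729)
((5039/10124 + 506/(-3940)) + Y) + 6636 = ((5039/10124 + 506/(-3940)) + 11729) + 6636 = ((5039*(1/10124) + 506*(-1/3940)) + 11729) + 6636 = ((5039/10124 - 253/1970) + 11729) + 6636 = (3682729/9972140 + 11729) + 6636 = 116966912789/9972140 + 6636 = 183142033829/9972140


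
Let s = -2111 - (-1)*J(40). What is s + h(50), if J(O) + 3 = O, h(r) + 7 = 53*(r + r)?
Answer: 3219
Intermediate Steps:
h(r) = -7 + 106*r (h(r) = -7 + 53*(r + r) = -7 + 53*(2*r) = -7 + 106*r)
J(O) = -3 + O
s = -2074 (s = -2111 - (-1)*(-3 + 40) = -2111 - (-1)*37 = -2111 - 1*(-37) = -2111 + 37 = -2074)
s + h(50) = -2074 + (-7 + 106*50) = -2074 + (-7 + 5300) = -2074 + 5293 = 3219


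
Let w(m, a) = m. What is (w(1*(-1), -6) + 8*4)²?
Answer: 961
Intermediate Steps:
(w(1*(-1), -6) + 8*4)² = (1*(-1) + 8*4)² = (-1 + 32)² = 31² = 961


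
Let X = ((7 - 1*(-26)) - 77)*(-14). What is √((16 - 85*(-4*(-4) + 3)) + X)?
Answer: I*√983 ≈ 31.353*I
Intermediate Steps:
X = 616 (X = ((7 + 26) - 77)*(-14) = (33 - 77)*(-14) = -44*(-14) = 616)
√((16 - 85*(-4*(-4) + 3)) + X) = √((16 - 85*(-4*(-4) + 3)) + 616) = √((16 - 85*(16 + 3)) + 616) = √((16 - 85*19) + 616) = √((16 - 1615) + 616) = √(-1599 + 616) = √(-983) = I*√983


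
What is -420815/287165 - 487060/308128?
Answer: -13476573461/4424178856 ≈ -3.0461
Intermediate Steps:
-420815/287165 - 487060/308128 = -420815*1/287165 - 487060*1/308128 = -84163/57433 - 121765/77032 = -13476573461/4424178856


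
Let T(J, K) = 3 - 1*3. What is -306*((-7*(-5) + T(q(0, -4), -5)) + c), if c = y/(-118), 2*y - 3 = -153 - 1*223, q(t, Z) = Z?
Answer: -1320849/118 ≈ -11194.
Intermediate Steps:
T(J, K) = 0 (T(J, K) = 3 - 3 = 0)
y = -373/2 (y = 3/2 + (-153 - 1*223)/2 = 3/2 + (-153 - 223)/2 = 3/2 + (½)*(-376) = 3/2 - 188 = -373/2 ≈ -186.50)
c = 373/236 (c = -373/2/(-118) = -373/2*(-1/118) = 373/236 ≈ 1.5805)
-306*((-7*(-5) + T(q(0, -4), -5)) + c) = -306*((-7*(-5) + 0) + 373/236) = -306*((35 + 0) + 373/236) = -306*(35 + 373/236) = -306*8633/236 = -1320849/118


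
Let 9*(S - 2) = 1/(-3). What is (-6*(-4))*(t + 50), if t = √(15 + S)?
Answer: 1200 + 8*√1374/3 ≈ 1298.8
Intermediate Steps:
S = 53/27 (S = 2 + (1/(-3))/9 = 2 + (1*(-⅓))/9 = 2 + (⅑)*(-⅓) = 2 - 1/27 = 53/27 ≈ 1.9630)
t = √1374/9 (t = √(15 + 53/27) = √(458/27) = √1374/9 ≈ 4.1186)
(-6*(-4))*(t + 50) = (-6*(-4))*(√1374/9 + 50) = 24*(50 + √1374/9) = 1200 + 8*√1374/3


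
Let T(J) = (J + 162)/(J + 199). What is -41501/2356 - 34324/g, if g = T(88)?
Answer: -11609651489/294500 ≈ -39422.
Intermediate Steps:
T(J) = (162 + J)/(199 + J)
g = 250/287 (g = (162 + 88)/(199 + 88) = 250/287 ≈ 0.87108)
-41501/2356 - 34324/g = -41501/2356 - 34324/250/287 = -41501*1/2356 - 34324*287/250 = -41501/2356 - 4925494/125 = -11609651489/294500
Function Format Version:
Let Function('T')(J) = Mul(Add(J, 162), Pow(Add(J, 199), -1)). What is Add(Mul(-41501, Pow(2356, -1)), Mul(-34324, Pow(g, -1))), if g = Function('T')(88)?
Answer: Rational(-11609651489, 294500) ≈ -39422.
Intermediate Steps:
Function('T')(J) = Mul(Pow(Add(199, J), -1), Add(162, J)) (Function('T')(J) = Mul(Add(162, J), Pow(Add(199, J), -1)) = Mul(Pow(Add(199, J), -1), Add(162, J)))
g = Rational(250, 287) (g = Mul(Pow(Add(199, 88), -1), Add(162, 88)) = Mul(Pow(287, -1), 250) = Mul(Rational(1, 287), 250) = Rational(250, 287) ≈ 0.87108)
Add(Mul(-41501, Pow(2356, -1)), Mul(-34324, Pow(g, -1))) = Add(Mul(-41501, Pow(2356, -1)), Mul(-34324, Pow(Rational(250, 287), -1))) = Add(Mul(-41501, Rational(1, 2356)), Mul(-34324, Rational(287, 250))) = Add(Rational(-41501, 2356), Rational(-4925494, 125)) = Rational(-11609651489, 294500)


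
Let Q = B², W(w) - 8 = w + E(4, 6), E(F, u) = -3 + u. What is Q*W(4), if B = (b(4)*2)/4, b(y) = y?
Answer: 60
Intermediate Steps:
B = 2 (B = (4*2)/4 = 8*(¼) = 2)
W(w) = 11 + w (W(w) = 8 + (w + (-3 + 6)) = 8 + (w + 3) = 8 + (3 + w) = 11 + w)
Q = 4 (Q = 2² = 4)
Q*W(4) = 4*(11 + 4) = 4*15 = 60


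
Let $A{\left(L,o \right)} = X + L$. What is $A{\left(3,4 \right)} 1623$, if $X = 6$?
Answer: $14607$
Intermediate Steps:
$A{\left(L,o \right)} = 6 + L$
$A{\left(3,4 \right)} 1623 = \left(6 + 3\right) 1623 = 9 \cdot 1623 = 14607$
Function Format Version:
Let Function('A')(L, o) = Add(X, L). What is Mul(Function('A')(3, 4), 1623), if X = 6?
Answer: 14607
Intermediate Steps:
Function('A')(L, o) = Add(6, L)
Mul(Function('A')(3, 4), 1623) = Mul(Add(6, 3), 1623) = Mul(9, 1623) = 14607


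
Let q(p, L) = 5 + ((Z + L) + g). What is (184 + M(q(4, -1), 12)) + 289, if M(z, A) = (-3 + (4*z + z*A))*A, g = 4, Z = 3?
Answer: 2549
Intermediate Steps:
q(p, L) = 12 + L (q(p, L) = 5 + ((3 + L) + 4) = 5 + (7 + L) = 12 + L)
M(z, A) = A*(-3 + 4*z + A*z) (M(z, A) = (-3 + (4*z + A*z))*A = (-3 + 4*z + A*z)*A = A*(-3 + 4*z + A*z))
(184 + M(q(4, -1), 12)) + 289 = (184 + 12*(-3 + 4*(12 - 1) + 12*(12 - 1))) + 289 = (184 + 12*(-3 + 4*11 + 12*11)) + 289 = (184 + 12*(-3 + 44 + 132)) + 289 = (184 + 12*173) + 289 = (184 + 2076) + 289 = 2260 + 289 = 2549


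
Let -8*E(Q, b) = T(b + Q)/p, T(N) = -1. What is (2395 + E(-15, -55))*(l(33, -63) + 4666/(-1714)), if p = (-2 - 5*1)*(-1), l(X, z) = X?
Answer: 870042927/11998 ≈ 72516.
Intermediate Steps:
p = 7 (p = (-2 - 5)*(-1) = -7*(-1) = 7)
E(Q, b) = 1/56 (E(Q, b) = -(-1)/(8*7) = -1/8*(-1/7) = 1/56)
(2395 + E(-15, -55))*(l(33, -63) + 4666/(-1714)) = (2395 + 1/56)*(33 + 4666/(-1714)) = 134121*(33 + 4666*(-1/1714))/56 = 134121*(33 - 2333/857)/56 = (134121/56)*(25948/857) = 870042927/11998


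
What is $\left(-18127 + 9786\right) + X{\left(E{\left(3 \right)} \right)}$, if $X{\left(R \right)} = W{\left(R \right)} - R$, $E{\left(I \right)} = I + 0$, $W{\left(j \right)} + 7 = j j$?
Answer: $-8342$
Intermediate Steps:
$W{\left(j \right)} = -7 + j^{2}$ ($W{\left(j \right)} = -7 + j j = -7 + j^{2}$)
$E{\left(I \right)} = I$
$X{\left(R \right)} = -7 + R^{2} - R$ ($X{\left(R \right)} = \left(-7 + R^{2}\right) - R = -7 + R^{2} - R$)
$\left(-18127 + 9786\right) + X{\left(E{\left(3 \right)} \right)} = \left(-18127 + 9786\right) - \left(10 - 9\right) = -8341 - 1 = -8342$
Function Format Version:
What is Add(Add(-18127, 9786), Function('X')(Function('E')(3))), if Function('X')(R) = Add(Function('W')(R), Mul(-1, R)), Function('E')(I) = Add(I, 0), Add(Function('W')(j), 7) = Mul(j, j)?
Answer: -8342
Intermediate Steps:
Function('W')(j) = Add(-7, Pow(j, 2)) (Function('W')(j) = Add(-7, Mul(j, j)) = Add(-7, Pow(j, 2)))
Function('E')(I) = I
Function('X')(R) = Add(-7, Pow(R, 2), Mul(-1, R)) (Function('X')(R) = Add(Add(-7, Pow(R, 2)), Mul(-1, R)) = Add(-7, Pow(R, 2), Mul(-1, R)))
Add(Add(-18127, 9786), Function('X')(Function('E')(3))) = Add(Add(-18127, 9786), Add(-7, Pow(3, 2), Mul(-1, 3))) = Add(-8341, Add(-7, 9, -3)) = Add(-8341, -1) = -8342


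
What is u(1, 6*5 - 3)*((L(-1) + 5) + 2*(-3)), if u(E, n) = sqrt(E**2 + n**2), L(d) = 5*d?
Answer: -6*sqrt(730) ≈ -162.11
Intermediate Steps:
u(1, 6*5 - 3)*((L(-1) + 5) + 2*(-3)) = sqrt(1**2 + (6*5 - 3)**2)*((5*(-1) + 5) + 2*(-3)) = sqrt(1 + (30 - 3)**2)*((-5 + 5) - 6) = sqrt(1 + 27**2)*(0 - 6) = sqrt(1 + 729)*(-6) = sqrt(730)*(-6) = -6*sqrt(730)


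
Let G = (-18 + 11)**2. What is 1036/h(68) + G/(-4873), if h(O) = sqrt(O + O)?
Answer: -49/4873 + 259*sqrt(34)/17 ≈ 88.826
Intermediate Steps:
G = 49 (G = (-7)**2 = 49)
h(O) = sqrt(2)*sqrt(O) (h(O) = sqrt(2*O) = sqrt(2)*sqrt(O))
1036/h(68) + G/(-4873) = 1036/((sqrt(2)*sqrt(68))) + 49/(-4873) = 1036/((sqrt(2)*(2*sqrt(17)))) + 49*(-1/4873) = 1036/((2*sqrt(34))) - 49/4873 = 1036*(sqrt(34)/68) - 49/4873 = 259*sqrt(34)/17 - 49/4873 = -49/4873 + 259*sqrt(34)/17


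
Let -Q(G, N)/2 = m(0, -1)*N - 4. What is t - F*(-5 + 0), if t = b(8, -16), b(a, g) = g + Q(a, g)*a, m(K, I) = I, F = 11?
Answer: -153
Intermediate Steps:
Q(G, N) = 8 + 2*N (Q(G, N) = -2*(-N - 4) = -2*(-4 - N) = 8 + 2*N)
b(a, g) = g + a*(8 + 2*g) (b(a, g) = g + (8 + 2*g)*a = g + a*(8 + 2*g))
t = -208 (t = -16 + 2*8*(4 - 16) = -16 + 2*8*(-12) = -16 - 192 = -208)
t - F*(-5 + 0) = -208 - 11*(-5 + 0) = -208 - 11*(-5) = -208 - 1*(-55) = -208 + 55 = -153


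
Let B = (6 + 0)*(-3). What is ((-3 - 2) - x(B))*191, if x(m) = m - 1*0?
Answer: 2483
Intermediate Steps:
B = -18 (B = 6*(-3) = -18)
x(m) = m (x(m) = m + 0 = m)
((-3 - 2) - x(B))*191 = ((-3 - 2) - 1*(-18))*191 = (-5 + 18)*191 = 13*191 = 2483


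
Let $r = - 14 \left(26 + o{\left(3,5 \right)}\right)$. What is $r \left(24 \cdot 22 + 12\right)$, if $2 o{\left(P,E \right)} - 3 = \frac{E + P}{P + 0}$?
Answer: $-217980$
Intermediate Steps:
$o{\left(P,E \right)} = \frac{3}{2} + \frac{E + P}{2 P}$ ($o{\left(P,E \right)} = \frac{3}{2} + \frac{\left(E + P\right) \frac{1}{P + 0}}{2} = \frac{3}{2} + \frac{\left(E + P\right) \frac{1}{P}}{2} = \frac{3}{2} + \frac{\frac{1}{P} \left(E + P\right)}{2} = \frac{3}{2} + \frac{E + P}{2 P}$)
$r = - \frac{1211}{3}$ ($r = - 14 \left(26 + \left(2 + \frac{1}{2} \cdot 5 \cdot \frac{1}{3}\right)\right) = - 14 \left(26 + \left(2 + \frac{5}{6}\right)\right) = - 14 \left(26 + \frac{17}{6}\right) = \left(-14\right) \frac{173}{6} = - \frac{1211}{3} \approx -403.67$)
$r \left(24 \cdot 22 + 12\right) = - \frac{1211 \left(24 \cdot 22 + 12\right)}{3} = - \frac{1211 \left(528 + 12\right)}{3} = \left(- \frac{1211}{3}\right) 540 = -217980$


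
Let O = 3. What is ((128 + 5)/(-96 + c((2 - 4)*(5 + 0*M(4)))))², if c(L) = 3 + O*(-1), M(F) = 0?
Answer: 17689/9216 ≈ 1.9194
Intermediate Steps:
c(L) = 0 (c(L) = 3 + 3*(-1) = 3 - 3 = 0)
((128 + 5)/(-96 + c((2 - 4)*(5 + 0*M(4)))))² = ((128 + 5)/(-96 + 0))² = (133/(-96))² = (133*(-1/96))² = (-133/96)² = 17689/9216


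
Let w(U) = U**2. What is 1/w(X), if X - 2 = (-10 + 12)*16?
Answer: 1/1156 ≈ 0.00086505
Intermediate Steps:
X = 34 (X = 2 + (-10 + 12)*16 = 2 + 2*16 = 2 + 32 = 34)
1/w(X) = 1/(34**2) = 1/1156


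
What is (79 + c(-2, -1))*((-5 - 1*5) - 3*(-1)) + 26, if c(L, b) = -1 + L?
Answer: -506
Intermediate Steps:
(79 + c(-2, -1))*((-5 - 1*5) - 3*(-1)) + 26 = (79 + (-1 - 2))*((-5 - 1*5) - 3*(-1)) + 26 = (79 - 3)*((-5 - 5) + 3) + 26 = 76*(-10 + 3) + 26 = 76*(-7) + 26 = -532 + 26 = -506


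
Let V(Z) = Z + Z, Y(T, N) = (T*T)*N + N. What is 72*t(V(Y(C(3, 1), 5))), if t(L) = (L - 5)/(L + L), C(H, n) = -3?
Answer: 171/5 ≈ 34.200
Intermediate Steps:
Y(T, N) = N + N*T**2 (Y(T, N) = T**2*N + N = N*T**2 + N = N + N*T**2)
V(Z) = 2*Z
t(L) = (-5 + L)/(2*L) (t(L) = (-5 + L)/((2*L)) = (-5 + L)*(1/(2*L)) = (-5 + L)/(2*L))
72*t(V(Y(C(3, 1), 5))) = 72*((-5 + 2*(5*(1 + (-3)**2)))/(2*((2*(5*(1 + (-3)**2)))))) = 72*((-5 + 2*(5*(1 + 9)))/(2*((2*(5*(1 + 9)))))) = 72*((-5 + 2*(5*10))/(2*((2*(5*10))))) = 72*((-5 + 2*50)/(2*((2*50)))) = 72*((1/2)*(-5 + 100)/100) = 72*((1/2)*(1/100)*95) = 72*(19/40) = 171/5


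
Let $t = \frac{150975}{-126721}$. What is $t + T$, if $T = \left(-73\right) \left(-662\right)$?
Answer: $\frac{6123768071}{126721} \approx 48325.0$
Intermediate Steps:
$T = 48326$
$t = - \frac{150975}{126721}$ ($t = 150975 \left(- \frac{1}{126721}\right) = - \frac{150975}{126721} \approx -1.1914$)
$t + T = - \frac{150975}{126721} + 48326 = \frac{6123768071}{126721}$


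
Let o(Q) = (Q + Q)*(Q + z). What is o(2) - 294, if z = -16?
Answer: -350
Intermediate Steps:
o(Q) = 2*Q*(-16 + Q) (o(Q) = (Q + Q)*(Q - 16) = (2*Q)*(-16 + Q) = 2*Q*(-16 + Q))
o(2) - 294 = 2*2*(-16 + 2) - 294 = 2*2*(-14) - 294 = -56 - 294 = -350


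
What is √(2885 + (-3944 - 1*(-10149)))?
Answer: 3*√1010 ≈ 95.342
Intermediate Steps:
√(2885 + (-3944 - 1*(-10149))) = √(2885 + (-3944 + 10149)) = √(2885 + 6205) = √9090 = 3*√1010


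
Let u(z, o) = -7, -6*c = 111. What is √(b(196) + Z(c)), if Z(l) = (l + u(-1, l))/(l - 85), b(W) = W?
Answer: √934329/69 ≈ 14.009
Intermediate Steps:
c = -37/2 (c = -⅙*111 = -37/2 ≈ -18.500)
Z(l) = (-7 + l)/(-85 + l) (Z(l) = (l - 7)/(l - 85) = (-7 + l)/(-85 + l))
√(b(196) + Z(c)) = √(196 + (-7 - 37/2)/(-85 - 37/2)) = √(196 - 51/2/(-207/2)) = √(196 - 2/207*(-51/2)) = √(196 + 17/69) = √(13541/69) = √934329/69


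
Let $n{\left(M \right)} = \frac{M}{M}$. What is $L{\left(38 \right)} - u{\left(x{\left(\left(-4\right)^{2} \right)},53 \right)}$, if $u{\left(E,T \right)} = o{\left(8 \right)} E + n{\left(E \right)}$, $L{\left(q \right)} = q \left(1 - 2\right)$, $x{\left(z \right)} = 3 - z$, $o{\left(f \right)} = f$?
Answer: $65$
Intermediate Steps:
$n{\left(M \right)} = 1$
$L{\left(q \right)} = - q$ ($L{\left(q \right)} = q \left(-1\right) = - q$)
$u{\left(E,T \right)} = 1 + 8 E$ ($u{\left(E,T \right)} = 8 E + 1 = 1 + 8 E$)
$L{\left(38 \right)} - u{\left(x{\left(\left(-4\right)^{2} \right)},53 \right)} = \left(-1\right) 38 - \left(1 + 8 \left(3 - \left(-4\right)^{2}\right)\right) = -38 - \left(1 + 8 \left(3 - 16\right)\right) = -38 - \left(1 + 8 \left(-13\right)\right) = -38 - \left(1 - 104\right) = -38 - -103 = -38 + 103 = 65$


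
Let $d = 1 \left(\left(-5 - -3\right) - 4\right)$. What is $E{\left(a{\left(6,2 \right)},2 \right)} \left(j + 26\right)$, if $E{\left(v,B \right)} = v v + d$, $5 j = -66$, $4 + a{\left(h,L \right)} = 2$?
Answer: $- \frac{128}{5} \approx -25.6$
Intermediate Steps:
$a{\left(h,L \right)} = -2$ ($a{\left(h,L \right)} = -4 + 2 = -2$)
$d = -6$ ($d = 1 \left(\left(-5 + 3\right) - 4\right) = 1 \left(-2 - 4\right) = 1 \left(-6\right) = -6$)
$j = - \frac{66}{5}$ ($j = \frac{1}{5} \left(-66\right) = - \frac{66}{5} \approx -13.2$)
$E{\left(v,B \right)} = -6 + v^{2}$ ($E{\left(v,B \right)} = v v - 6 = v^{2} - 6 = -6 + v^{2}$)
$E{\left(a{\left(6,2 \right)},2 \right)} \left(j + 26\right) = \left(-6 + \left(-2\right)^{2}\right) \left(- \frac{66}{5} + 26\right) = \left(-6 + 4\right) \frac{64}{5} = \left(-2\right) \frac{64}{5} = - \frac{128}{5}$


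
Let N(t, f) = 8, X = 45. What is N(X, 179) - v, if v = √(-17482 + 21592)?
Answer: 8 - √4110 ≈ -56.109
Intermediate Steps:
v = √4110 ≈ 64.109
N(X, 179) - v = 8 - √4110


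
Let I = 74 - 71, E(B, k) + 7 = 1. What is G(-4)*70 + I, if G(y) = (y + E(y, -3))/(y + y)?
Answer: 181/2 ≈ 90.500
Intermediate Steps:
E(B, k) = -6 (E(B, k) = -7 + 1 = -6)
I = 3
G(y) = (-6 + y)/(2*y) (G(y) = (y - 6)/(y + y) = (-6 + y)/((2*y)) = (-6 + y)*(1/(2*y)) = (-6 + y)/(2*y))
G(-4)*70 + I = ((½)*(-6 - 4)/(-4))*70 + 3 = ((½)*(-¼)*(-10))*70 + 3 = (5/4)*70 + 3 = 175/2 + 3 = 181/2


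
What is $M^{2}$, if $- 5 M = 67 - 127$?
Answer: $144$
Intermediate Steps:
$M = 12$ ($M = - \frac{67 - 127}{5} = \left(- \frac{1}{5}\right) \left(-60\right) = 12$)
$M^{2} = 12^{2} = 144$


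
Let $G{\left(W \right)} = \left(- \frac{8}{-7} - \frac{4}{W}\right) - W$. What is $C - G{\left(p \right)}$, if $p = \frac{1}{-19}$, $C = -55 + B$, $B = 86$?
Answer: $- \frac{6144}{133} \approx -46.195$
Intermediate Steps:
$C = 31$ ($C = -55 + 86 = 31$)
$p = - \frac{1}{19} \approx -0.052632$
$G{\left(W \right)} = \frac{8}{7} - W - \frac{4}{W}$ ($G{\left(W \right)} = \left(\left(-8\right) \left(- \frac{1}{7}\right) - \frac{4}{W}\right) - W = \left(\frac{8}{7} - \frac{4}{W}\right) - W = \frac{8}{7} - W - \frac{4}{W}$)
$C - G{\left(p \right)} = 31 - \left(\frac{8}{7} - - \frac{1}{19} - \frac{4}{- \frac{1}{19}}\right) = 31 - \left(\frac{8}{7} + \frac{1}{19} - -76\right) = 31 - \left(\frac{8}{7} + \frac{1}{19} + 76\right) = 31 - \frac{10267}{133} = - \frac{6144}{133}$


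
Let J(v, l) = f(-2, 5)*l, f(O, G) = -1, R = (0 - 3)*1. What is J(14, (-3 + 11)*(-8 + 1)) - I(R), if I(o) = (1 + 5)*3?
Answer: 38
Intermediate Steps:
R = -3 (R = -3*1 = -3)
J(v, l) = -l
I(o) = 18 (I(o) = 6*3 = 18)
J(14, (-3 + 11)*(-8 + 1)) - I(R) = -(-3 + 11)*(-8 + 1) - 1*18 = -8*(-7) - 18 = -1*(-56) - 18 = 56 - 18 = 38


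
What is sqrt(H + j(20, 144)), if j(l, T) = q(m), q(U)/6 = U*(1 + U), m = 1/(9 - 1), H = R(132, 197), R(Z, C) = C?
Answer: sqrt(12662)/8 ≈ 14.066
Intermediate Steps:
H = 197
m = 1/8 ≈ 0.12500
q(U) = 6*U*(1 + U) (q(U) = 6*(U*(1 + U)) = 6*U*(1 + U))
j(l, T) = 27/32 (j(l, T) = 6*(1/8)*(1 + 1/8) = 6*(1/8)*(9/8) = 27/32)
sqrt(H + j(20, 144)) = sqrt(197 + 27/32) = sqrt(6331/32) = sqrt(12662)/8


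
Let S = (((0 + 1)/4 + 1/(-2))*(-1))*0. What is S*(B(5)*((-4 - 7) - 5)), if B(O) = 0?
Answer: 0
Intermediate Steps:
S = 0 (S = ((1*(1/4) + 1*(-1/2))*(-1))*0 = ((1/4 - 1/2)*(-1))*0 = -1/4*(-1)*0 = (1/4)*0 = 0)
S*(B(5)*((-4 - 7) - 5)) = 0*(0*((-4 - 7) - 5)) = 0*(0*(-11 - 5)) = 0*(0*(-16)) = 0*0 = 0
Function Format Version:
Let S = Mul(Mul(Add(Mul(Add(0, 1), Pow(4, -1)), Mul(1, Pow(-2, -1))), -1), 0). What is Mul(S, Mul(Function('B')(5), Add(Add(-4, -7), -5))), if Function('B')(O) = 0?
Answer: 0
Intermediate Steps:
S = 0 (S = Mul(Mul(Add(Mul(1, Rational(1, 4)), Mul(1, Rational(-1, 2))), -1), 0) = Mul(Mul(Add(Rational(1, 4), Rational(-1, 2)), -1), 0) = Mul(Mul(Rational(-1, 4), -1), 0) = Mul(Rational(1, 4), 0) = 0)
Mul(S, Mul(Function('B')(5), Add(Add(-4, -7), -5))) = Mul(0, Mul(0, Add(Add(-4, -7), -5))) = Mul(0, Mul(0, Add(-11, -5))) = Mul(0, Mul(0, -16)) = Mul(0, 0) = 0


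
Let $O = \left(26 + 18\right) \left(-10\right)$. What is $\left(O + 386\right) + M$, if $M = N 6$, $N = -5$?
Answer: $-84$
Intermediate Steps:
$O = -440$ ($O = 44 \left(-10\right) = -440$)
$M = -30$ ($M = \left(-5\right) 6 = -30$)
$\left(O + 386\right) + M = \left(-440 + 386\right) - 30 = -54 - 30 = -84$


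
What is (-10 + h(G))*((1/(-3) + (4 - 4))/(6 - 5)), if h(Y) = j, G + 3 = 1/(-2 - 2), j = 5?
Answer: 5/3 ≈ 1.6667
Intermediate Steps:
G = -13/4 (G = -3 + 1/(-2 - 2) = -3 + 1/(-4) = -3 - 1/4 = -13/4 ≈ -3.2500)
h(Y) = 5
(-10 + h(G))*((1/(-3) + (4 - 4))/(6 - 5)) = (-10 + 5)*((1/(-3) + (4 - 4))/(6 - 5)) = -5*(-1/3 + 0)/1 = -(-5)/3 = -5*(-1/3) = 5/3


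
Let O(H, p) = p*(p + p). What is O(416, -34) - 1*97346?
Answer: -95034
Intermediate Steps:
O(H, p) = 2*p² (O(H, p) = p*(2*p) = 2*p²)
O(416, -34) - 1*97346 = 2*(-34)² - 1*97346 = 2*1156 - 97346 = 2312 - 97346 = -95034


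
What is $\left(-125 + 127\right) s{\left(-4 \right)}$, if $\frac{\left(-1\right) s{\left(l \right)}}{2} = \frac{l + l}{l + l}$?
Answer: $-4$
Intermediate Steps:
$s{\left(l \right)} = -2$ ($s{\left(l \right)} = - 2 \frac{l + l}{l + l} = - 2 \frac{2 l}{2 l} = - 2 \cdot 2 l \frac{1}{2 l} = \left(-2\right) 1 = -2$)
$\left(-125 + 127\right) s{\left(-4 \right)} = \left(-125 + 127\right) \left(-2\right) = 2 \left(-2\right) = -4$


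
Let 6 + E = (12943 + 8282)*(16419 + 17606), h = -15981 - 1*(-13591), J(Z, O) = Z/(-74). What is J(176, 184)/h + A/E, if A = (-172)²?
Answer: 33084003796/31931216069085 ≈ 0.0010361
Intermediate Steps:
J(Z, O) = -Z/74 (J(Z, O) = Z*(-1/74) = -Z/74)
h = -2390 (h = -15981 + 13591 = -2390)
E = 722180619 (E = -6 + (12943 + 8282)*(16419 + 17606) = -6 + 21225*34025 = -6 + 722180625 = 722180619)
A = 29584
J(176, 184)/h + A/E = -1/74*176/(-2390) + 29584/722180619 = -88/37*(-1/2390) + 29584*(1/722180619) = 44/44215 + 29584/722180619 = 33084003796/31931216069085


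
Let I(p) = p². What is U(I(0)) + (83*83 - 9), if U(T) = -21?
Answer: 6859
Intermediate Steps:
U(I(0)) + (83*83 - 9) = -21 + (83*83 - 9) = -21 + (6889 - 9) = -21 + 6880 = 6859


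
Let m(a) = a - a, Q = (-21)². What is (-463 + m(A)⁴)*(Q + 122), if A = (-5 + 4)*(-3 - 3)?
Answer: -260669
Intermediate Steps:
Q = 441
A = 6 (A = -1*(-6) = 6)
m(a) = 0
(-463 + m(A)⁴)*(Q + 122) = (-463 + 0⁴)*(441 + 122) = (-463 + 0)*563 = -463*563 = -260669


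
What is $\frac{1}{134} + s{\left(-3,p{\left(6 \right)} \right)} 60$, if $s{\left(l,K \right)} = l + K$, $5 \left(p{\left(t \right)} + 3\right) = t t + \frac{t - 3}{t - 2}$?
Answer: $\frac{10855}{134} \approx 81.007$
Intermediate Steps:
$p{\left(t \right)} = -3 + \frac{t^{2}}{5} + \frac{-3 + t}{5 \left(-2 + t\right)}$ ($p{\left(t \right)} = -3 + \frac{t t + \frac{t - 3}{t - 2}}{5} = -3 + \frac{t^{2} + \frac{-3 + t}{-2 + t}}{5} = -3 + \left(\frac{t^{2}}{5} + \frac{-3 + t}{5 \left(-2 + t\right)}\right) = -3 + \frac{t^{2}}{5} + \frac{-3 + t}{5 \left(-2 + t\right)}$)
$s{\left(l,K \right)} = K + l$
$\frac{1}{134} + s{\left(-3,p{\left(6 \right)} \right)} 60 = \frac{1}{134} + \left(\frac{27 + 6^{3} - 84 - 2 \cdot 6^{2}}{5 \left(-2 + 6\right)} - 3\right) 60 = \frac{1}{134} + \left(\frac{27 + 216 - 84 - 72}{5 \cdot 4} - 3\right) 60 = \frac{1}{134} + \left(\frac{1}{5} \cdot \frac{1}{4} \left(27 + 216 - 84 - 72\right) - 3\right) 60 = \frac{1}{134} + \left(\frac{1}{5} \cdot \frac{1}{4} \cdot 87 - 3\right) 60 = \frac{1}{134} + \left(\frac{87}{20} - 3\right) 60 = \frac{1}{134} + \frac{27}{20} \cdot 60 = \frac{1}{134} + 81 = \frac{10855}{134}$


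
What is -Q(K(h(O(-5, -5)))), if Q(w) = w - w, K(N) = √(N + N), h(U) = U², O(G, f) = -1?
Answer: 0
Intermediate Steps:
K(N) = √2*√N (K(N) = √(2*N) = √2*√N)
Q(w) = 0
-Q(K(h(O(-5, -5)))) = -1*0 = 0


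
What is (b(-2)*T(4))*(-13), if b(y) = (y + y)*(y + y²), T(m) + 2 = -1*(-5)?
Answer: 312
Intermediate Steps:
T(m) = 3 (T(m) = -2 - 1*(-5) = -2 + 5 = 3)
b(y) = 2*y*(y + y²) (b(y) = (2*y)*(y + y²) = 2*y*(y + y²))
(b(-2)*T(4))*(-13) = ((2*(-2)²*(1 - 2))*3)*(-13) = ((2*4*(-1))*3)*(-13) = -8*3*(-13) = -24*(-13) = 312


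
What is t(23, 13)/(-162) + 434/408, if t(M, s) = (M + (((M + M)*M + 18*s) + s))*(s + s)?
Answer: -1168093/5508 ≈ -212.07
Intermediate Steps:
t(M, s) = 2*s*(M + 2*M² + 19*s) (t(M, s) = (M + (((2*M)*M + 18*s) + s))*(2*s) = (M + ((2*M² + 18*s) + s))*(2*s) = (M + (2*M² + 19*s))*(2*s) = (M + 2*M² + 19*s)*(2*s) = 2*s*(M + 2*M² + 19*s))
t(23, 13)/(-162) + 434/408 = (2*13*(23 + 2*23² + 19*13))/(-162) + 434/408 = (2*13*(23 + 2*529 + 247))*(-1/162) + 434*(1/408) = (2*13*(23 + 1058 + 247))*(-1/162) + 217/204 = (2*13*1328)*(-1/162) + 217/204 = 34528*(-1/162) + 217/204 = -17264/81 + 217/204 = -1168093/5508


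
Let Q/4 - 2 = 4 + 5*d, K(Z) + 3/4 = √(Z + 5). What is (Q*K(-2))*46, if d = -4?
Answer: 1932 - 2576*√3 ≈ -2529.8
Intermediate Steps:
K(Z) = -¾ + √(5 + Z) (K(Z) = -¾ + √(Z + 5) = -¾ + √(5 + Z))
Q = -56 (Q = 8 + 4*(4 + 5*(-4)) = 8 + 4*(4 - 20) = 8 + 4*(-16) = 8 - 64 = -56)
(Q*K(-2))*46 = -56*(-¾ + √(5 - 2))*46 = -56*(-¾ + √3)*46 = (42 - 56*√3)*46 = 1932 - 2576*√3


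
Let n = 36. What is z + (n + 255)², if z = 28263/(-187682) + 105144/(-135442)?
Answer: 1076284806494955/12710012722 ≈ 84680.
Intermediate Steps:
z = -11780816727/12710012722 (z = 28263*(-1/187682) + 105144*(-1/135442) = -28263/187682 - 52572/67721 = -11780816727/12710012722 ≈ -0.92689)
z + (n + 255)² = -11780816727/12710012722 + (36 + 255)² = -11780816727/12710012722 + 291² = -11780816727/12710012722 + 84681 = 1076284806494955/12710012722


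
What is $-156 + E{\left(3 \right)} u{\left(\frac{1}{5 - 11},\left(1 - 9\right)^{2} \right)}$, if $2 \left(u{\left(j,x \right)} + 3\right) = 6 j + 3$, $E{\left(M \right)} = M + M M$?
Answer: $-180$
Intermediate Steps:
$E{\left(M \right)} = M + M^{2}$
$u{\left(j,x \right)} = - \frac{3}{2} + 3 j$ ($u{\left(j,x \right)} = -3 + \frac{6 j + 3}{2} = -3 + \frac{3 + 6 j}{2} = -3 + \left(\frac{3}{2} + 3 j\right) = - \frac{3}{2} + 3 j$)
$-156 + E{\left(3 \right)} u{\left(\frac{1}{5 - 11},\left(1 - 9\right)^{2} \right)} = -156 + 3 \left(1 + 3\right) \left(- \frac{3}{2} + \frac{3}{5 - 11}\right) = -156 + 3 \cdot 4 \left(- \frac{3}{2} + \frac{3}{-6}\right) = -156 + 12 \left(- \frac{3}{2} + 3 \left(- \frac{1}{6}\right)\right) = -156 + 12 \left(- \frac{3}{2} - \frac{1}{2}\right) = -156 + 12 \left(-2\right) = -156 - 24 = -180$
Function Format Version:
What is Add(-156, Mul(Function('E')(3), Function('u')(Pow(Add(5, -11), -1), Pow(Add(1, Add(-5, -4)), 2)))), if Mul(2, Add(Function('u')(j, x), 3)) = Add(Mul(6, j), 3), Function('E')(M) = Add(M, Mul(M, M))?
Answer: -180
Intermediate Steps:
Function('E')(M) = Add(M, Pow(M, 2))
Function('u')(j, x) = Add(Rational(-3, 2), Mul(3, j)) (Function('u')(j, x) = Add(-3, Mul(Rational(1, 2), Add(Mul(6, j), 3))) = Add(-3, Mul(Rational(1, 2), Add(3, Mul(6, j)))) = Add(-3, Add(Rational(3, 2), Mul(3, j))) = Add(Rational(-3, 2), Mul(3, j)))
Add(-156, Mul(Function('E')(3), Function('u')(Pow(Add(5, -11), -1), Pow(Add(1, Add(-5, -4)), 2)))) = Add(-156, Mul(Mul(3, Add(1, 3)), Add(Rational(-3, 2), Mul(3, Pow(Add(5, -11), -1))))) = Add(-156, Mul(Mul(3, 4), Add(Rational(-3, 2), Mul(3, Pow(-6, -1))))) = Add(-156, Mul(12, Add(Rational(-3, 2), Mul(3, Rational(-1, 6))))) = Add(-156, Mul(12, Add(Rational(-3, 2), Rational(-1, 2)))) = Add(-156, Mul(12, -2)) = Add(-156, -24) = -180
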